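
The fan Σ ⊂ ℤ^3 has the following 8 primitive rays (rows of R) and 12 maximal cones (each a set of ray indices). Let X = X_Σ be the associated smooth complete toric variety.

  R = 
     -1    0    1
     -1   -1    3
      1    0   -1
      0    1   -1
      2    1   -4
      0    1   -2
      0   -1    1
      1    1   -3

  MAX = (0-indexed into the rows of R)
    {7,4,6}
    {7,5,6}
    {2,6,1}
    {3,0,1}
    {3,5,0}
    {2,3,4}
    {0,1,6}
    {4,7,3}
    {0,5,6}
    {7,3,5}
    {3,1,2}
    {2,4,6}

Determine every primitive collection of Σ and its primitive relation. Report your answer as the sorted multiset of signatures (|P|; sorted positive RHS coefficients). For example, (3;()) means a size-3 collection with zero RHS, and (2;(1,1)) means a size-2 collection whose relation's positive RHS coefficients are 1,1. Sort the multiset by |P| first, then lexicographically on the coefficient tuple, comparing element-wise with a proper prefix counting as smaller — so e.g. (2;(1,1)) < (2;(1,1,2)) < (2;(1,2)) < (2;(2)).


10 minimal non-faces of Δ(Σ) (on 8 rays):

  P={0,2}:  v_{0} + v_{2} = 0  ⟹  sig = (2;())
  P={1,7}:  v_{1} + v_{7} = 0  ⟹  sig = (2;())
  P={3,6}:  v_{3} + v_{6} = 0  ⟹  sig = (2;())
  P={0,4}:  v_{0} + v_{4} = v_{7}  ⟹  sig = (2;(1))
  P={0,7}:  v_{0} + v_{7} = v_{5}  ⟹  sig = (2;(1))
  P={1,4}:  v_{1} + v_{4} = v_{2}  ⟹  sig = (2;(1))
  P={1,5}:  v_{1} + v_{5} = v_{0}  ⟹  sig = (2;(1))
  P={2,5}:  v_{2} + v_{5} = v_{7}  ⟹  sig = (2;(1))
  P={2,7}:  v_{2} + v_{7} = v_{4}  ⟹  sig = (2;(1))
  P={4,5}:  v_{4} + v_{5} = 2·v_{7}  ⟹  sig = (2;(2))

so the primitive-relation signature multiset is
    (2;())
    (2;())
    (2;())
    (2;(1))
    (2;(1))
    (2;(1))
    (2;(1))
    (2;(1))
    (2;(1))
    (2;(2))


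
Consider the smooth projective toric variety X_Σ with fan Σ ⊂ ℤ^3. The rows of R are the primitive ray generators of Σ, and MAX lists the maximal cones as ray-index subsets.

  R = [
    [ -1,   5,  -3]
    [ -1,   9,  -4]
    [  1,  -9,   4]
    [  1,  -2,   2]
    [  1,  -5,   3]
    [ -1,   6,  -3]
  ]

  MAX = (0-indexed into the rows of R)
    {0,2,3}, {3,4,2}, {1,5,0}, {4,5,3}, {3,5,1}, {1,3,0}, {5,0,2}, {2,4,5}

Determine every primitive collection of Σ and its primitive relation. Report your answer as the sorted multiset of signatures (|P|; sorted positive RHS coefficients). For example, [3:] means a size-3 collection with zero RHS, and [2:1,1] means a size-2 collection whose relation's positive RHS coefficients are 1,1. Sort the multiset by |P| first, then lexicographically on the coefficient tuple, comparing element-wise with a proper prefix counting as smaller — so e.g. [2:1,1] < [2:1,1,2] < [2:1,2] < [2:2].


Σ has 5 primitive collections:

  • {0,4}:  v_{0} + v_{4} = 0 — sig = [2:]
  • {1,2}:  v_{1} + v_{2} = 0 — sig = [2:]
  • {1,4}:  v_{1} + v_{4} = v_{3} + v_{5} — sig = [2:1,1]
  • {0,3,5}:  v_{0} + v_{3} + v_{5} = v_{1} — sig = [3:1]
  • {2,3,5}:  v_{2} + v_{3} + v_{5} = v_{4} — sig = [3:1]

Signatures (|P|; sorted positive RHS coefficients), sorted:
    [2:]
    [2:]
    [2:1,1]
    [3:1]
    [3:1]


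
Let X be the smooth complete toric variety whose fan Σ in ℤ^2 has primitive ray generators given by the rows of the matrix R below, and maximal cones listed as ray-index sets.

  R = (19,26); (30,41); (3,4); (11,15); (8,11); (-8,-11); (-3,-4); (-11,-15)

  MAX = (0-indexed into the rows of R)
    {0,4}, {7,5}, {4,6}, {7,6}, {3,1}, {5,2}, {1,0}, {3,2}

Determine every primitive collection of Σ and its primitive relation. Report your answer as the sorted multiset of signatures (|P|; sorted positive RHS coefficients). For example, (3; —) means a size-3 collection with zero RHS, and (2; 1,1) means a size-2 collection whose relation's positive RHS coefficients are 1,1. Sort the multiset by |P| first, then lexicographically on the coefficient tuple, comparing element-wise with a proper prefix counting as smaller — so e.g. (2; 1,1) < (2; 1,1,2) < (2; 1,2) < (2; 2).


20 collections generate NE(X_Σ); each relation:

  {2,6}:  v_{2} + v_{6} = 0  so sig = (2; —)
  {3,7}:  v_{3} + v_{7} = 0  so sig = (2; —)
  {4,5}:  v_{4} + v_{5} = 0  so sig = (2; —)
  {0,3}:  v_{0} + v_{3} = v_{1}  so sig = (2; 1)
  {0,5}:  v_{0} + v_{5} = v_{3}  so sig = (2; 1)
  {0,7}:  v_{0} + v_{7} = v_{4}  so sig = (2; 1)
  {1,7}:  v_{1} + v_{7} = v_{0}  so sig = (2; 1)
  {2,4}:  v_{2} + v_{4} = v_{3}  so sig = (2; 1)
  {2,7}:  v_{2} + v_{7} = v_{5}  so sig = (2; 1)
  {3,4}:  v_{3} + v_{4} = v_{0}  so sig = (2; 1)
  {3,5}:  v_{3} + v_{5} = v_{2}  so sig = (2; 1)
  {3,6}:  v_{3} + v_{6} = v_{4}  so sig = (2; 1)
  {4,7}:  v_{4} + v_{7} = v_{6}  so sig = (2; 1)
  {5,6}:  v_{5} + v_{6} = v_{7}  so sig = (2; 1)
  {1,6}:  v_{1} + v_{6} = v_{0} + v_{4}  so sig = (2; 1,1)
  {0,2}:  v_{0} + v_{2} = 2·v_{3}  so sig = (2; 2)
  {0,6}:  v_{0} + v_{6} = 2·v_{4}  so sig = (2; 2)
  {1,4}:  v_{1} + v_{4} = 2·v_{0}  so sig = (2; 2)
  {1,5}:  v_{1} + v_{5} = 2·v_{3}  so sig = (2; 2)
  {1,2}:  v_{1} + v_{2} = 3·v_{3}  so sig = (2; 3)

Sorted signature multiset PRS(X):
    |P|=2: 20 collections, coeffs (), (), (), (1), (1), (1), (1), (1), (1), (1), (1), (1), (1), (1), (1,1), (2), (2), (2), (2), (3)


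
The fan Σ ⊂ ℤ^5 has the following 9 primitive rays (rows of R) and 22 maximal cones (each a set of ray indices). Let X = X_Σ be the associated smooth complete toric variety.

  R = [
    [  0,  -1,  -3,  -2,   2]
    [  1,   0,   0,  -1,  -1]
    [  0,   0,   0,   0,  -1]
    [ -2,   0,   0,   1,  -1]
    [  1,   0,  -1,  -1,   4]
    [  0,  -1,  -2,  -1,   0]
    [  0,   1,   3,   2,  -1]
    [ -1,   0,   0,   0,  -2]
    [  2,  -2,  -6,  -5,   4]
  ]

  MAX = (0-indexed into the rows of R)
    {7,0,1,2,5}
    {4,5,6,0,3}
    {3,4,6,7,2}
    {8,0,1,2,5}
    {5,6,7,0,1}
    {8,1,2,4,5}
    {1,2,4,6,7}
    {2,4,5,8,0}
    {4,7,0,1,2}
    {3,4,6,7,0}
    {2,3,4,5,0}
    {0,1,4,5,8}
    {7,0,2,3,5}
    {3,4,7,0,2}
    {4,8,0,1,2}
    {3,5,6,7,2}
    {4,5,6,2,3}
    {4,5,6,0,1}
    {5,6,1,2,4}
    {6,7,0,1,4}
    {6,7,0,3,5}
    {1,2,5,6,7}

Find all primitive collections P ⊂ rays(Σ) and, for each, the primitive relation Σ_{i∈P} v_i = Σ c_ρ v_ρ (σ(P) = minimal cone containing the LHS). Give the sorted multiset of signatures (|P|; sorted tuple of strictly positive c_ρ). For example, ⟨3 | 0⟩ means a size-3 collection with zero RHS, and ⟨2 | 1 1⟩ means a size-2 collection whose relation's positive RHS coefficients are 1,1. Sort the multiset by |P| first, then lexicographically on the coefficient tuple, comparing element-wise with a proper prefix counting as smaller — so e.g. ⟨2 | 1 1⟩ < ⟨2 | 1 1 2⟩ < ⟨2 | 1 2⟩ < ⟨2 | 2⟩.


7 minimal non-faces of Δ(Σ) (on 9 rays):

  • {1,3}:  v_{1} + v_{3} = v_{7} — sig = ⟨2 | 1⟩
  • {6,8}:  v_{6} + v_{8} = v_{1} + v_{4} + v_{5} — sig = ⟨2 | 1 1 1⟩
  • {7,8}:  v_{7} + v_{8} = 2·v_{0} + v_{1} + v_{2} — sig = ⟨2 | 1 1 2⟩
  • {3,8}:  v_{3} + v_{8} = 2·v_{0} + v_{2} — sig = ⟨2 | 1 2⟩
  • {0,2,6}:  v_{0} + v_{2} + v_{6} = 0 — sig = ⟨3 | 0⟩
  • {4,5,7}:  v_{4} + v_{5} + v_{7} = v_{0} — sig = ⟨3 | 1⟩
  • {0,1,2,4,5}:  v_{0} + v_{1} + v_{2} + v_{4} + v_{5} = v_{8} — sig = ⟨5 | 1⟩

so the primitive-relation signature multiset is
    |P|=2: 4 collections, coeffs (1), (1,1,1), (1,1,2), (1,2)
    |P|=3: 2 collections, coeffs (), (1)
    |P|=5: 1 collection, coeffs (1)


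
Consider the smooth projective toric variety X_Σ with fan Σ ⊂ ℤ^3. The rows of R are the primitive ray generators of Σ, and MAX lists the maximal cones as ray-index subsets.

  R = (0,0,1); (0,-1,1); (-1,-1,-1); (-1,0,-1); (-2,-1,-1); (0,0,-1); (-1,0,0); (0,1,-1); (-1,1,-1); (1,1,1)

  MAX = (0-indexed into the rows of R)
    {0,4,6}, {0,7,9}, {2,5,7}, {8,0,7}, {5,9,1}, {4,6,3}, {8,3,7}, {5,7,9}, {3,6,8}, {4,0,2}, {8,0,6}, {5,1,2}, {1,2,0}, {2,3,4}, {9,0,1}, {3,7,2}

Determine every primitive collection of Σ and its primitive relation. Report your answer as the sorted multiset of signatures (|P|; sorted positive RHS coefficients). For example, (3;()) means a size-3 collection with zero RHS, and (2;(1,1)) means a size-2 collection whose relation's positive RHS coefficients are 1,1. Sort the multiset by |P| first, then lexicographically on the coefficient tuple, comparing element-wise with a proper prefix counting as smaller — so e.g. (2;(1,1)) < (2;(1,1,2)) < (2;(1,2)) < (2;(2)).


22 minimal non-faces of Δ(Σ) (on 10 rays):

  {0,5}:  v_{0} + v_{5} = 0 ; sig = (2;())
  {1,7}:  v_{1} + v_{7} = 0 ; sig = (2;())
  {2,9}:  v_{2} + v_{9} = 0 ; sig = (2;())
  {0,3}:  v_{0} + v_{3} = v_{6} ; sig = (2;(1))
  {1,8}:  v_{1} + v_{8} = v_{6} ; sig = (2;(1))
  {2,6}:  v_{2} + v_{6} = v_{4} ; sig = (2;(1))
  {4,9}:  v_{4} + v_{9} = v_{6} ; sig = (2;(1))
  {5,6}:  v_{5} + v_{6} = v_{3} ; sig = (2;(1))
  {6,7}:  v_{6} + v_{7} = v_{8} ; sig = (2;(1))
  {1,3}:  v_{1} + v_{3} = v_{0} + v_{2} ; sig = (2;(1,1))
  {3,5}:  v_{3} + v_{5} = v_{2} + v_{7} ; sig = (2;(1,1))
  {3,9}:  v_{3} + v_{9} = v_{0} + v_{7} ; sig = (2;(1,1))
  {4,5}:  v_{4} + v_{5} = v_{2} + v_{3} ; sig = (2;(1,1))
  {5,8}:  v_{5} + v_{8} = v_{3} + v_{7} ; sig = (2;(1,1))
  {1,6}:  v_{1} + v_{6} = 2·v_{0} + v_{2} ; sig = (2;(1,2))
  {4,8}:  v_{4} + v_{8} = 2·v_{3} + v_{6} ; sig = (2;(1,2))
  {6,9}:  v_{6} + v_{9} = 2·v_{0} + v_{7} ; sig = (2;(1,2))
  {2,8}:  v_{2} + v_{8} = 2·v_{3} ; sig = (2;(2))
  {4,7}:  v_{4} + v_{7} = 2·v_{3} ; sig = (2;(2))
  {1,4}:  v_{1} + v_{4} = 2·v_{0} + 2·v_{2} ; sig = (2;(2,2))
  {8,9}:  v_{8} + v_{9} = 2·v_{0} + 2·v_{7} ; sig = (2;(2,2))
  {0,2,7}:  v_{0} + v_{2} + v_{7} = v_{3} ; sig = (3;(1))

Hence PRS(X_Σ) =
    |P|=2: 21 collections, coeffs (), (), (), (1), (1), (1), (1), (1), (1), (1,1), (1,1), (1,1), (1,1), (1,1), (1,2), (1,2), (1,2), (2), (2), (2,2), (2,2)
    |P|=3: 1 collection, coeffs (1)


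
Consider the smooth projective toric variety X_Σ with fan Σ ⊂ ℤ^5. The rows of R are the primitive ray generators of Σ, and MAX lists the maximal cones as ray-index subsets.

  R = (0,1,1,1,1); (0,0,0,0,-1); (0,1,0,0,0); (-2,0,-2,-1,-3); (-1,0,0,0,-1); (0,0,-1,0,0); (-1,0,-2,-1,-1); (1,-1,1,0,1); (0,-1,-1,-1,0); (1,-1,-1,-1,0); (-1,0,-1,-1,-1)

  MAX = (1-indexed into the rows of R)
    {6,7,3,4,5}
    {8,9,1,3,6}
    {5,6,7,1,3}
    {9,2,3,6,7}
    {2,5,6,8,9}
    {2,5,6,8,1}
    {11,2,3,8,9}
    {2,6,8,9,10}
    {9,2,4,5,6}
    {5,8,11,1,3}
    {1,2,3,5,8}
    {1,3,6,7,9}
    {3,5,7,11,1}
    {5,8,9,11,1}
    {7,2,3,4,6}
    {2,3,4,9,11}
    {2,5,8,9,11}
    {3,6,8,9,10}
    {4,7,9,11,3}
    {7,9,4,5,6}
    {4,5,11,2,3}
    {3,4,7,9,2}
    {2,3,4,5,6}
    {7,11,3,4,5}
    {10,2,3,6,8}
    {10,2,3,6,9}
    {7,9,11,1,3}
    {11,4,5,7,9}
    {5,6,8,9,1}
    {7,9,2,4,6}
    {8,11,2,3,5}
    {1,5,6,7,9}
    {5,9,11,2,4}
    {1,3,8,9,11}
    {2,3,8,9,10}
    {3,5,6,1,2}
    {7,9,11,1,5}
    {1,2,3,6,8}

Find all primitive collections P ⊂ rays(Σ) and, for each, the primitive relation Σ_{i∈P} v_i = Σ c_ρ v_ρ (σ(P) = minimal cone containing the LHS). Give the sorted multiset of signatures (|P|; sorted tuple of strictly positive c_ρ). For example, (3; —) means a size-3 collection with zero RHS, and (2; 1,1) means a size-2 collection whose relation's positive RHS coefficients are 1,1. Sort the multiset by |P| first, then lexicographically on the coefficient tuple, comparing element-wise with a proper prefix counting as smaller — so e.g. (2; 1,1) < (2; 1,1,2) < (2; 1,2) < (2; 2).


Primitive collections (18):

  P={6,11}:  v_{6} + v_{11} = v_{7} — sig = (2; 1)
  P={7,8}:  v_{7} + v_{8} = v_{9} — sig = (2; 1)
  P={5,10}:  v_{5} + v_{10} = v_{2} + v_{9} — sig = (2; 1,1)
  P={1,10}:  v_{1} + v_{10} = v_{3} + v_{6} + v_{8} — sig = (2; 1,1,1)
  P={4,8}:  v_{4} + v_{8} = v_{2} + v_{5} + v_{9} — sig = (2; 1,1,1)
  P={7,10}:  v_{7} + v_{10} = v_{2} + v_{3} + v_{6} + 2·v_{9} — sig = (2; 1,1,1,2)
  P={1,4}:  v_{1} + v_{4} = v_{3} + 2·v_{5} + v_{6} — sig = (2; 1,1,2)
  P={4,10}:  v_{4} + v_{10} = 2·v_{2} + v_{7} + v_{9} — sig = (2; 1,1,2)
  P={10,11}:  v_{10} + v_{11} = v_{2} + v_{3} + 2·v_{9} — sig = (2; 1,1,2)
  P={1,2,9}:  v_{1} + v_{2} + v_{9} = 0 — sig = (3; —)
  P={2,5,7}:  v_{2} + v_{5} + v_{7} = v_{4} — sig = (3; 1)
  P={3,5,9}:  v_{3} + v_{5} + v_{9} = v_{11} — sig = (3; 1)
  P={1,2,11}:  v_{1} + v_{2} + v_{11} = v_{3} + v_{5} — sig = (3; 1,1)
  P={1,2,7}:  v_{1} + v_{2} + v_{7} = v_{3} + v_{5} + v_{6} — sig = (3; 1,1,1)
  P={2,7,11}:  v_{2} + v_{7} + v_{11} = v_{3} + v_{4} + v_{9} — sig = (3; 1,1,1)
  P={3,5,6,8}:  v_{3} + v_{5} + v_{6} + v_{8} = 0 — sig = (4; —)
  P={3,4,6,9}:  v_{3} + v_{4} + v_{6} + v_{9} = v_{2} + 2·v_{7} — sig = (4; 1,2)
  P={2,3,6,8,9}:  v_{2} + v_{3} + v_{6} + v_{8} + v_{9} = v_{10} — sig = (5; 1)

Hence PRS(X_Σ) =
    |P|=2: 9 collections, coeffs (1), (1), (1,1), (1,1,1), (1,1,1), (1,1,1,2), (1,1,2), (1,1,2), (1,1,2)
    |P|=3: 6 collections, coeffs (), (1), (1), (1,1), (1,1,1), (1,1,1)
    |P|=4: 2 collections, coeffs (), (1,2)
    |P|=5: 1 collection, coeffs (1)


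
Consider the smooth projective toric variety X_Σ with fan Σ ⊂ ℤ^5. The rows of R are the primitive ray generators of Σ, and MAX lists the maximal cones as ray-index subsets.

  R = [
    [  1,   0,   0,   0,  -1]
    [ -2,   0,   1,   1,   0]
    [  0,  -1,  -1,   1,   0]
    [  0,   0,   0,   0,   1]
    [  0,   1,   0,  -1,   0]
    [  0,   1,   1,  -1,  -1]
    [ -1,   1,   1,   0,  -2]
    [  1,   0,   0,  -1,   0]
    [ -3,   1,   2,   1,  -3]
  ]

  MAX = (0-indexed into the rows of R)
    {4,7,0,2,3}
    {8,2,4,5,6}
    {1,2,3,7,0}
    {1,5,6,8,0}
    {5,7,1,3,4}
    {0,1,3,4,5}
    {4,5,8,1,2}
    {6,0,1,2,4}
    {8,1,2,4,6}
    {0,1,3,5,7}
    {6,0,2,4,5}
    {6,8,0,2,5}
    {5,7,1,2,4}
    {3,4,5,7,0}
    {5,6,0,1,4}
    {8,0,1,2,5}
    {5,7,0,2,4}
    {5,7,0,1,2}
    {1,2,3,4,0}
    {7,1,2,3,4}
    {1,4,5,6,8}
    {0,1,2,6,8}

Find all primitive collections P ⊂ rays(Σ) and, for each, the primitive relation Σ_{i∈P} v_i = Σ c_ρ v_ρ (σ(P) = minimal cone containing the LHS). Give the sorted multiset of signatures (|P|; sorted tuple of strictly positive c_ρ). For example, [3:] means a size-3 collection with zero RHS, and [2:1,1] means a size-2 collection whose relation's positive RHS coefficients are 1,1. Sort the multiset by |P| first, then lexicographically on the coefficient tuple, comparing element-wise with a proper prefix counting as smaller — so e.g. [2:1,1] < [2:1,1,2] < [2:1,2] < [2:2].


Minimal non-faces — 9 found among 9 rays, 22 max cones:

  P = {3,8}:  v_{3} + v_{8} = v_{1} + v_{6} — sig = [2:1,1]
  P = {3,6}:  v_{3} + v_{6} = v_{0} + v_{1} + v_{4} — sig = [2:1,1,1]
  P = {6,7}:  v_{6} + v_{7} = v_{2} + 2·v_{5} — sig = [2:1,2]
  P = {7,8}:  v_{7} + v_{8} = v_{1} + 2·v_{2} + 3·v_{5} — sig = [2:1,2,3]
  P = {2,3,5}:  v_{2} + v_{3} + v_{5} = 0 — sig = [3:]
  P = {0,4,8}:  v_{0} + v_{4} + v_{8} = 2·v_{6} — sig = [3:2]
  P = {0,1,4,7}:  v_{0} + v_{1} + v_{4} + v_{7} = v_{5} — sig = [4:1]
  P = {1,2,5,6}:  v_{1} + v_{2} + v_{5} + v_{6} = v_{8} — sig = [4:1]
  P = {0,1,2,4,5}:  v_{0} + v_{1} + v_{2} + v_{4} + v_{5} = v_{6} — sig = [5:1]

Sorted signature multiset PRS(X):
    [2:1,1]
    [2:1,1,1]
    [2:1,2]
    [2:1,2,3]
    [3:]
    [3:2]
    [4:1]
    [4:1]
    [5:1]


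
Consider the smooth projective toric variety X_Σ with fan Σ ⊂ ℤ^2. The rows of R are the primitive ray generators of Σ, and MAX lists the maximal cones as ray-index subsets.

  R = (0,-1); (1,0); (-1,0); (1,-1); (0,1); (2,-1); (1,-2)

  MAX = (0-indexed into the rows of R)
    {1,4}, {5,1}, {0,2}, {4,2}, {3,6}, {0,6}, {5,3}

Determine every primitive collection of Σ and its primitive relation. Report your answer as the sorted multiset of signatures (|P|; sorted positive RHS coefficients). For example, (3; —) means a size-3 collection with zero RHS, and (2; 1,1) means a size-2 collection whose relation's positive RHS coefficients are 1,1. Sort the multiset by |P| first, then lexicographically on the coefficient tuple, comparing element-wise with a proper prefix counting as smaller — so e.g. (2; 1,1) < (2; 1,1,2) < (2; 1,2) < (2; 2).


14 minimal non-faces of Δ(Σ) (on 7 rays):

  • {0,4}:  v_{0} + v_{4} = 0  so sig = (2; —)
  • {1,2}:  v_{1} + v_{2} = 0  so sig = (2; —)
  • {0,1}:  v_{0} + v_{1} = v_{3}  so sig = (2; 1)
  • {0,3}:  v_{0} + v_{3} = v_{6}  so sig = (2; 1)
  • {1,3}:  v_{1} + v_{3} = v_{5}  so sig = (2; 1)
  • {2,3}:  v_{2} + v_{3} = v_{0}  so sig = (2; 1)
  • {2,5}:  v_{2} + v_{5} = v_{3}  so sig = (2; 1)
  • {3,4}:  v_{3} + v_{4} = v_{1}  so sig = (2; 1)
  • {4,6}:  v_{4} + v_{6} = v_{3}  so sig = (2; 1)
  • {0,5}:  v_{0} + v_{5} = 2·v_{3}  so sig = (2; 2)
  • {1,6}:  v_{1} + v_{6} = 2·v_{3}  so sig = (2; 2)
  • {2,6}:  v_{2} + v_{6} = 2·v_{0}  so sig = (2; 2)
  • {4,5}:  v_{4} + v_{5} = 2·v_{1}  so sig = (2; 2)
  • {5,6}:  v_{5} + v_{6} = 3·v_{3}  so sig = (2; 3)

Sorted signature multiset PRS(X):
    (2; —)
    (2; —)
    (2; 1)
    (2; 1)
    (2; 1)
    (2; 1)
    (2; 1)
    (2; 1)
    (2; 1)
    (2; 2)
    (2; 2)
    (2; 2)
    (2; 2)
    (2; 3)


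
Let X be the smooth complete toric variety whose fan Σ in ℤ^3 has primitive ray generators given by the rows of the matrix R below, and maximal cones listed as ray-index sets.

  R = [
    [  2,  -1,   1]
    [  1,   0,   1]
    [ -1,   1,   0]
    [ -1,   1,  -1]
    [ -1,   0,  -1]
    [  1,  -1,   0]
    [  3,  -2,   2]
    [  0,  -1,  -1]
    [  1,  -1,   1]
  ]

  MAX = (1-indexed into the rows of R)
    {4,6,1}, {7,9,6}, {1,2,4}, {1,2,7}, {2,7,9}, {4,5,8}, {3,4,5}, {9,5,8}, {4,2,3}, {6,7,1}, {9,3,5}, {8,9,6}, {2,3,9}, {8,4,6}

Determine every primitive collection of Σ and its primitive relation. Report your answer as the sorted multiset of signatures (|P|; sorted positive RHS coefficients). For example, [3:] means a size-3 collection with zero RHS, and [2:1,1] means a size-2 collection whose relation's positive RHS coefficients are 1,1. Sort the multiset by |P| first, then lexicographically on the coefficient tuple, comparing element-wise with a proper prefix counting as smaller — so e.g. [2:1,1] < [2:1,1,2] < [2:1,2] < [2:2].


Primitive collections (15):

  • {2,5}:  v_{2} + v_{5} = 0  so sig = [2:]
  • {3,6}:  v_{3} + v_{6} = 0  so sig = [2:]
  • {4,9}:  v_{4} + v_{9} = 0  so sig = [2:]
  • {1,3}:  v_{1} + v_{3} = v_{2}  so sig = [2:1]
  • {1,5}:  v_{1} + v_{5} = v_{6}  so sig = [2:1]
  • {1,9}:  v_{1} + v_{9} = v_{7}  so sig = [2:1]
  • {2,6}:  v_{2} + v_{6} = v_{1}  so sig = [2:1]
  • {2,8}:  v_{2} + v_{8} = v_{6}  so sig = [2:1]
  • {3,8}:  v_{3} + v_{8} = v_{5}  so sig = [2:1]
  • {4,7}:  v_{4} + v_{7} = v_{1}  so sig = [2:1]
  • {5,6}:  v_{5} + v_{6} = v_{8}  so sig = [2:1]
  • {3,7}:  v_{3} + v_{7} = v_{2} + v_{9}  so sig = [2:1,1]
  • {5,7}:  v_{5} + v_{7} = v_{6} + v_{9}  so sig = [2:1,1]
  • {7,8}:  v_{7} + v_{8} = 2·v_{6} + v_{9}  so sig = [2:1,2]
  • {1,8}:  v_{1} + v_{8} = 2·v_{6}  so sig = [2:2]

Hence PRS(X_Σ) =
    [2:]
    [2:]
    [2:]
    [2:1]
    [2:1]
    [2:1]
    [2:1]
    [2:1]
    [2:1]
    [2:1]
    [2:1]
    [2:1,1]
    [2:1,1]
    [2:1,2]
    [2:2]


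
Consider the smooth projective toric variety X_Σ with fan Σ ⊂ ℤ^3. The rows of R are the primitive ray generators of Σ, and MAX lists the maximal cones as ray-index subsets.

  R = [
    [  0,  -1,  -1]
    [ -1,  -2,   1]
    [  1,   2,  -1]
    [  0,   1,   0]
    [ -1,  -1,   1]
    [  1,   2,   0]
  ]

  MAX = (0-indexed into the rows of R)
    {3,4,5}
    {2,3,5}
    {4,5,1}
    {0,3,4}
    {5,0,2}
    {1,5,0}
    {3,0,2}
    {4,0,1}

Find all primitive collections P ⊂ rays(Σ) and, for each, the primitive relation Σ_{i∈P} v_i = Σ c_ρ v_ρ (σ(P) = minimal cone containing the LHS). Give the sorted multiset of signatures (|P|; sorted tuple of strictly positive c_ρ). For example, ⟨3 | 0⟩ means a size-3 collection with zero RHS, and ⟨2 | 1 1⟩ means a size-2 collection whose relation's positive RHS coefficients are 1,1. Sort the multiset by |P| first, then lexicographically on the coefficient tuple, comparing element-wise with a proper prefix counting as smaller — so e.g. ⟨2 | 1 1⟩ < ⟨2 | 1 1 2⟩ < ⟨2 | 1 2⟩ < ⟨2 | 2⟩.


5 minimal non-faces of Δ(Σ) (on 6 rays):

  P={1,2}:  v_{1} + v_{2} = 0 ; sig = ⟨2 | 0⟩
  P={1,3}:  v_{1} + v_{3} = v_{4} ; sig = ⟨2 | 1⟩
  P={2,4}:  v_{2} + v_{4} = v_{3} ; sig = ⟨2 | 1⟩
  P={0,4,5}:  v_{0} + v_{4} + v_{5} = 0 ; sig = ⟨3 | 0⟩
  P={0,3,5}:  v_{0} + v_{3} + v_{5} = v_{2} ; sig = ⟨3 | 1⟩

Hence PRS(X_Σ) =
    |P|=2: 3 collections, coeffs (), (1), (1)
    |P|=3: 2 collections, coeffs (), (1)


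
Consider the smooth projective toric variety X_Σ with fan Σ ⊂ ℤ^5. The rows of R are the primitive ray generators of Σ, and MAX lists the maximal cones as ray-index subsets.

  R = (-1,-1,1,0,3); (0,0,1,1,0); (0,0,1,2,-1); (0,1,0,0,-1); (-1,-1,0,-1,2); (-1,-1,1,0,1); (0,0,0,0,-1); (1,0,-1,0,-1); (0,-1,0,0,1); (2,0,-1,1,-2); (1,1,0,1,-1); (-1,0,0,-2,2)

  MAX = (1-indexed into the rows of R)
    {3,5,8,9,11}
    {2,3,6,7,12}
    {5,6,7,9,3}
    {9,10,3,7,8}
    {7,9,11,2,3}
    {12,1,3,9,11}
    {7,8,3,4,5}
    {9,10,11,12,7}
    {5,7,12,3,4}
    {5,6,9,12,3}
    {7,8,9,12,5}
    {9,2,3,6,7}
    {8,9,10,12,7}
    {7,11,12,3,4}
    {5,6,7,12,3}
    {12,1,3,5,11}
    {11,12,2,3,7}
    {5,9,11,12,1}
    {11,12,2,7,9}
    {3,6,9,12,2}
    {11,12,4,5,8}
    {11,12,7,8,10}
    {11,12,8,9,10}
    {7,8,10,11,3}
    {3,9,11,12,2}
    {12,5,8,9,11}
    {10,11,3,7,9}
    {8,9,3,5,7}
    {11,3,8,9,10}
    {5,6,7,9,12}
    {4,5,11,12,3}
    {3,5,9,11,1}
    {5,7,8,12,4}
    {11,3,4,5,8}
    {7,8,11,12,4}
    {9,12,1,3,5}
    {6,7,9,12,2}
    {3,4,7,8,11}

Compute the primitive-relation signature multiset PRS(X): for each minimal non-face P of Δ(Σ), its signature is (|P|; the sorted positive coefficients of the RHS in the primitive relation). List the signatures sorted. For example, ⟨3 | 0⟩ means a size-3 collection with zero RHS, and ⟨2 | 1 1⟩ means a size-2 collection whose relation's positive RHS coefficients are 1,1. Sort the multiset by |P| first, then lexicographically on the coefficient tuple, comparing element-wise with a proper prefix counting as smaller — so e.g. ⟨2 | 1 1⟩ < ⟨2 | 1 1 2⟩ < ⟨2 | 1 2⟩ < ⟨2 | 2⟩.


Primitive collections (23):

  {4,9}:  v_{4} + v_{9} = 0 ; sig = ⟨2 | 0⟩
  {6,11}:  v_{6} + v_{11} = v_{2} ; sig = ⟨2 | 1⟩
  {5,10}:  v_{5} + v_{10} = v_{8} + v_{9} ; sig = ⟨2 | 1 1⟩
  {6,8}:  v_{6} + v_{8} = v_{7} + v_{9} ; sig = ⟨2 | 1 1⟩
  {1,7}:  v_{1} + v_{7} = v_{3} + v_{9} + v_{12} ; sig = ⟨2 | 1 1 1⟩
  {1,8}:  v_{1} + v_{8} = v_{5} + v_{9} + v_{11} ; sig = ⟨2 | 1 1 1⟩
  {2,5}:  v_{2} + v_{5} = v_{3} + v_{9} + v_{12} ; sig = ⟨2 | 1 1 1⟩
  {2,8}:  v_{2} + v_{8} = v_{7} + v_{9} + v_{11} ; sig = ⟨2 | 1 1 1⟩
  {4,6}:  v_{4} + v_{6} = v_{3} + v_{7} + v_{12} ; sig = ⟨2 | 1 1 1⟩
  {4,10}:  v_{4} + v_{10} = v_{7} + v_{8} + v_{11} ; sig = ⟨2 | 1 1 1⟩
  {1,4}:  v_{1} + v_{4} = v_{3} + v_{5} + v_{11} + v_{12} ; sig = ⟨2 | 1 1 1 1⟩
  {2,4}:  v_{2} + v_{4} = v_{3} + v_{7} + v_{11} + v_{12} ; sig = ⟨2 | 1 1 1 1⟩
  {1,10}:  v_{1} + v_{10} = 2·v_{9} + v_{11} ; sig = ⟨2 | 1 2⟩
  {6,10}:  v_{6} + v_{10} = 2·v_{7} + 2·v_{9} + v_{11} ; sig = ⟨2 | 1 2 2⟩
  {1,2}:  v_{1} + v_{2} = 2·v_{3} + 2·v_{9} + v_{11} + 2·v_{12} ; sig = ⟨2 | 1 2 2 2⟩
  {1,6}:  v_{1} + v_{6} = 2·v_{3} + 2·v_{9} + 2·v_{12} ; sig = ⟨2 | 2 2 2⟩
  {2,10}:  v_{2} + v_{10} = 2·v_{7} + 2·v_{9} + 2·v_{11} ; sig = ⟨2 | 2 2 2⟩
  {3,8,12}:  v_{3} + v_{8} + v_{12} = 0 ; sig = ⟨3 | 0⟩
  {5,7,11}:  v_{5} + v_{7} + v_{11} = 0 ; sig = ⟨3 | 0⟩
  {3,10,12}:  v_{3} + v_{10} + v_{12} = v_{7} + v_{9} + v_{11} ; sig = ⟨3 | 1 1 1⟩
  {3,7,9,12}:  v_{3} + v_{7} + v_{9} + v_{12} = v_{6} ; sig = ⟨4 | 1⟩
  {7,8,9,11}:  v_{7} + v_{8} + v_{9} + v_{11} = v_{10} ; sig = ⟨4 | 1⟩
  {3,5,9,11,12}:  v_{3} + v_{5} + v_{9} + v_{11} + v_{12} = v_{1} ; sig = ⟨5 | 1⟩

Hence PRS(X_Σ) =
[⟨2 | 0⟩, ⟨2 | 1⟩, ⟨2 | 1 1⟩, ⟨2 | 1 1⟩, ⟨2 | 1 1 1⟩, ⟨2 | 1 1 1⟩, ⟨2 | 1 1 1⟩, ⟨2 | 1 1 1⟩, ⟨2 | 1 1 1⟩, ⟨2 | 1 1 1⟩, ⟨2 | 1 1 1 1⟩, ⟨2 | 1 1 1 1⟩, ⟨2 | 1 2⟩, ⟨2 | 1 2 2⟩, ⟨2 | 1 2 2 2⟩, ⟨2 | 2 2 2⟩, ⟨2 | 2 2 2⟩, ⟨3 | 0⟩, ⟨3 | 0⟩, ⟨3 | 1 1 1⟩, ⟨4 | 1⟩, ⟨4 | 1⟩, ⟨5 | 1⟩]


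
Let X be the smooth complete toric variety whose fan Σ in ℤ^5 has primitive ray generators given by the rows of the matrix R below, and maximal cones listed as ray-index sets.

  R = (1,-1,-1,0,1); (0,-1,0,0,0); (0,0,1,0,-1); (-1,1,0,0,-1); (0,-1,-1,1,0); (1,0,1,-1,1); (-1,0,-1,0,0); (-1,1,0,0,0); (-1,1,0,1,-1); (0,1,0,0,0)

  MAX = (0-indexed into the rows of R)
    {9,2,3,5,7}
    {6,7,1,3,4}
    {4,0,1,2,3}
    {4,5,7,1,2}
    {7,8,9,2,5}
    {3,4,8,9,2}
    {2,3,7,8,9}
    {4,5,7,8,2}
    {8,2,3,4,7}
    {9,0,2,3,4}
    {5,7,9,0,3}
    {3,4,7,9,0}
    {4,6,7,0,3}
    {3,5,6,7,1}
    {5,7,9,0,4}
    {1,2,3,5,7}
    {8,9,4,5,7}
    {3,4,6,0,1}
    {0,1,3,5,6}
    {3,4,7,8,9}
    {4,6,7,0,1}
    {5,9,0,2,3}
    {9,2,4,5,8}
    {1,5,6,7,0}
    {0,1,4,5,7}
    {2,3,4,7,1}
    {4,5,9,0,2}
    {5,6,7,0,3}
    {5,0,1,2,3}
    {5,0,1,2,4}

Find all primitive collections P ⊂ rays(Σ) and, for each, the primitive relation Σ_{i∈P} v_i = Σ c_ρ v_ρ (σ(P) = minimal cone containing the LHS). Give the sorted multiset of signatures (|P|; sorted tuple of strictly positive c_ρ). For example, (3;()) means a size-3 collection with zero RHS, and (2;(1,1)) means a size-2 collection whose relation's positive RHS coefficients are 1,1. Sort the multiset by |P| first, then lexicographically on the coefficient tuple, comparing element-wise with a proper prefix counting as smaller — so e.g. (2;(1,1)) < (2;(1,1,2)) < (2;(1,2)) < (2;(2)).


12 collections generate NE(X_Σ); each relation:

  {1,9}:  v_{1} + v_{9} = 0  ⇒ sig = (2;())
  {0,8}:  v_{0} + v_{8} = v_{4} + v_{9}  ⇒ sig = (2;(1,1))
  {2,6}:  v_{2} + v_{6} = v_{1} + v_{3}  ⇒ sig = (2;(1,1))
  {1,8}:  v_{1} + v_{8} = v_{2} + v_{4} + v_{7}  ⇒ sig = (2;(1,1,1))
  {6,8}:  v_{6} + v_{8} = v_{3} + v_{4} + v_{7}  ⇒ sig = (2;(1,1,1))
  {6,9}:  v_{6} + v_{9} = v_{0} + v_{3} + v_{7}  ⇒ sig = (2;(1,1,1))
  {0,2,7}:  v_{0} + v_{2} + v_{7} = 0  ⇒ sig = (3;())
  {3,4,5}:  v_{3} + v_{4} + v_{5} = 0  ⇒ sig = (3;())
  {3,5,8}:  v_{3} + v_{5} + v_{8} = v_{2} + v_{7} + v_{9}  ⇒ sig = (3;(1,1,1))
  {4,5,6}:  v_{4} + v_{5} + v_{6} = v_{0} + v_{1} + v_{7}  ⇒ sig = (3;(1,1,1))
  {0,1,3,7}:  v_{0} + v_{1} + v_{3} + v_{7} = v_{6}  ⇒ sig = (4;(1))
  {2,4,7,9}:  v_{2} + v_{4} + v_{7} + v_{9} = v_{8}  ⇒ sig = (4;(1))

Sorted signature multiset PRS(X):
[(2;()), (2;(1,1)), (2;(1,1)), (2;(1,1,1)), (2;(1,1,1)), (2;(1,1,1)), (3;()), (3;()), (3;(1,1,1)), (3;(1,1,1)), (4;(1)), (4;(1))]


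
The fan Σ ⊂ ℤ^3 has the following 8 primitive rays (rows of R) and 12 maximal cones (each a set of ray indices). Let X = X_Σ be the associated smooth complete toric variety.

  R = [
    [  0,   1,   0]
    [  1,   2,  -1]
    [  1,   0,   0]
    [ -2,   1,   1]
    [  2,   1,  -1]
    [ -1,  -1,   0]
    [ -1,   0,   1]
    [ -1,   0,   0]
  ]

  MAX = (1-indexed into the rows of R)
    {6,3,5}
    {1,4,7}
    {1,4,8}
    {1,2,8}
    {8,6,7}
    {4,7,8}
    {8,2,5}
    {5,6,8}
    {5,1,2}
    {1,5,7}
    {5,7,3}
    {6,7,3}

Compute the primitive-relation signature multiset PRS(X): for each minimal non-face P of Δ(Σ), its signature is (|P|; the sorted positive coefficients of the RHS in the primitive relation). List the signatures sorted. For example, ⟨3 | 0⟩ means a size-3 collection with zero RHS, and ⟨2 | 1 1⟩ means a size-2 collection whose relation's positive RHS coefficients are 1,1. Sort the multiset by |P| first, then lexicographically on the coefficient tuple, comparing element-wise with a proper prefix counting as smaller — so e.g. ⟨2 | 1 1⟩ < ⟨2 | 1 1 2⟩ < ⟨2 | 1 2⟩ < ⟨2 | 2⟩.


Δ(Σ) — 8 vertices, 14 min non-faces:

  • {3,8}:  v_{3} + v_{8} = 0 ; sig = ⟨2 | 0⟩
  • {1,6}:  v_{1} + v_{6} = v_{8} ; sig = ⟨2 | 1⟩
  • {1,3}:  v_{1} + v_{3} = v_{5} + v_{7} ; sig = ⟨2 | 1 1⟩
  • {2,3}:  v_{2} + v_{3} = v_{1} + v_{5} ; sig = ⟨2 | 1 1⟩
  • {3,4}:  v_{3} + v_{4} = v_{1} + v_{7} ; sig = ⟨2 | 1 1⟩
  • {2,6}:  v_{2} + v_{6} = v_{5} + 2·v_{8} ; sig = ⟨2 | 1 2⟩
  • {4,6}:  v_{4} + v_{6} = v_{7} + 2·v_{8} ; sig = ⟨2 | 1 2⟩
  • {2,4}:  v_{2} + v_{4} = 3·v_{1} + v_{8} ; sig = ⟨2 | 1 3⟩
  • {2,7}:  v_{2} + v_{7} = 2·v_{1} ; sig = ⟨2 | 2⟩
  • {4,5}:  v_{4} + v_{5} = 2·v_{1} ; sig = ⟨2 | 2⟩
  • {5,6,7}:  v_{5} + v_{6} + v_{7} = 0 ; sig = ⟨3 | 0⟩
  • {1,5,8}:  v_{1} + v_{5} + v_{8} = v_{2} ; sig = ⟨3 | 1⟩
  • {1,7,8}:  v_{1} + v_{7} + v_{8} = v_{4} ; sig = ⟨3 | 1⟩
  • {5,7,8}:  v_{5} + v_{7} + v_{8} = v_{1} ; sig = ⟨3 | 1⟩

Hence PRS(X_Σ) =
    ⟨2 | 0⟩
    ⟨2 | 1⟩
    ⟨2 | 1 1⟩
    ⟨2 | 1 1⟩
    ⟨2 | 1 1⟩
    ⟨2 | 1 2⟩
    ⟨2 | 1 2⟩
    ⟨2 | 1 3⟩
    ⟨2 | 2⟩
    ⟨2 | 2⟩
    ⟨3 | 0⟩
    ⟨3 | 1⟩
    ⟨3 | 1⟩
    ⟨3 | 1⟩


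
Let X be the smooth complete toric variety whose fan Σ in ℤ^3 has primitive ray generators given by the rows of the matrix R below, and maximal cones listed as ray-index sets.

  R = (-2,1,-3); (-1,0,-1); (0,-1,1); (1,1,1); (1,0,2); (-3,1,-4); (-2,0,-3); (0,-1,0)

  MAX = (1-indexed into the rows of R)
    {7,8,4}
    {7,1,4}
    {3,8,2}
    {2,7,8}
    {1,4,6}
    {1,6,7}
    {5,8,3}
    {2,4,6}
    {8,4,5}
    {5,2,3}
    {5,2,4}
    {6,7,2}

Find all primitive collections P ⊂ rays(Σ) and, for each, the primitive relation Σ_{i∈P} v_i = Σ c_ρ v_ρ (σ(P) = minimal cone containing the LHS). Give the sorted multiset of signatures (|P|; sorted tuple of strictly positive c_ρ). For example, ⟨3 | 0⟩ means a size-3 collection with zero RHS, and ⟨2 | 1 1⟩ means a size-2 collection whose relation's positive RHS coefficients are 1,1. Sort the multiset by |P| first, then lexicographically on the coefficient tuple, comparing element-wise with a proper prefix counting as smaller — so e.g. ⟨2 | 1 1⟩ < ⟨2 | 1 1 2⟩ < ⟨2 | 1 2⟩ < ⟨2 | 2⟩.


Σ has 14 primitive collections:

  {1,2}:  v_{1} + v_{2} = v_{6}  ⟹  sig = ⟨2 | 1⟩
  {1,8}:  v_{1} + v_{8} = v_{7}  ⟹  sig = ⟨2 | 1⟩
  {3,4}:  v_{3} + v_{4} = v_{5}  ⟹  sig = ⟨2 | 1⟩
  {5,7}:  v_{5} + v_{7} = v_{2}  ⟹  sig = ⟨2 | 1⟩
  {6,8}:  v_{6} + v_{8} = v_{2} + v_{7}  ⟹  sig = ⟨2 | 1 1⟩
  {1,5}:  v_{1} + v_{5} = 2·v_{2} + v_{4}  ⟹  sig = ⟨2 | 1 2⟩
  {3,7}:  v_{3} + v_{7} = 2·v_{2} + v_{8}  ⟹  sig = ⟨2 | 1 2⟩
  {5,6}:  v_{5} + v_{6} = 3·v_{2} + v_{4}  ⟹  sig = ⟨2 | 1 3⟩
  {1,3}:  v_{1} + v_{3} = 2·v_{2}  ⟹  sig = ⟨2 | 2⟩
  {3,6}:  v_{3} + v_{6} = 3·v_{2}  ⟹  sig = ⟨2 | 3⟩
  {2,4,8}:  v_{2} + v_{4} + v_{8} = 0  ⟹  sig = ⟨3 | 0⟩
  {2,4,7}:  v_{2} + v_{4} + v_{7} = v_{1}  ⟹  sig = ⟨3 | 1⟩
  {2,5,8}:  v_{2} + v_{5} + v_{8} = v_{3}  ⟹  sig = ⟨3 | 1⟩
  {4,6,7}:  v_{4} + v_{6} + v_{7} = 2·v_{1}  ⟹  sig = ⟨3 | 2⟩

Signatures (|P|; sorted positive RHS coefficients), sorted:
    |P|=2: 10 collections, coeffs (1), (1), (1), (1), (1,1), (1,2), (1,2), (1,3), (2), (3)
    |P|=3: 4 collections, coeffs (), (1), (1), (2)


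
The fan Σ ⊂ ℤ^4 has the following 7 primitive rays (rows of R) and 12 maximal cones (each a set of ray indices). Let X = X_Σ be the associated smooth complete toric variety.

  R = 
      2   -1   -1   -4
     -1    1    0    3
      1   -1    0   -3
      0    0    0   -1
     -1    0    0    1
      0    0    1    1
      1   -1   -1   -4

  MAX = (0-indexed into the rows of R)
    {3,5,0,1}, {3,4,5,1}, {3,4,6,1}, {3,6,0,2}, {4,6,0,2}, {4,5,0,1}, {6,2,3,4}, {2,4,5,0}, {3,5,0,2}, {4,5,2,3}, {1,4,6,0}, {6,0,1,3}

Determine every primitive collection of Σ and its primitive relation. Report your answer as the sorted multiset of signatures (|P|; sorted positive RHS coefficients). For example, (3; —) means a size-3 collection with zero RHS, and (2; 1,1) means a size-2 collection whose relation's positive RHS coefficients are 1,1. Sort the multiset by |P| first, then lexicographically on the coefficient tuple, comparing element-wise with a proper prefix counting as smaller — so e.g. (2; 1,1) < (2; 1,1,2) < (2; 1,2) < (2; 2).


3 minimal non-faces of Δ(Σ) (on 7 rays):

  P={1,2}:  v_{1} + v_{2} = 0  so sig = (2; —)
  P={5,6}:  v_{5} + v_{6} = v_{2}  so sig = (2; 1)
  P={0,3,4}:  v_{0} + v_{3} + v_{4} = v_{6}  so sig = (3; 1)

Signatures (|P|; sorted positive RHS coefficients), sorted:
    (2; —)
    (2; 1)
    (3; 1)


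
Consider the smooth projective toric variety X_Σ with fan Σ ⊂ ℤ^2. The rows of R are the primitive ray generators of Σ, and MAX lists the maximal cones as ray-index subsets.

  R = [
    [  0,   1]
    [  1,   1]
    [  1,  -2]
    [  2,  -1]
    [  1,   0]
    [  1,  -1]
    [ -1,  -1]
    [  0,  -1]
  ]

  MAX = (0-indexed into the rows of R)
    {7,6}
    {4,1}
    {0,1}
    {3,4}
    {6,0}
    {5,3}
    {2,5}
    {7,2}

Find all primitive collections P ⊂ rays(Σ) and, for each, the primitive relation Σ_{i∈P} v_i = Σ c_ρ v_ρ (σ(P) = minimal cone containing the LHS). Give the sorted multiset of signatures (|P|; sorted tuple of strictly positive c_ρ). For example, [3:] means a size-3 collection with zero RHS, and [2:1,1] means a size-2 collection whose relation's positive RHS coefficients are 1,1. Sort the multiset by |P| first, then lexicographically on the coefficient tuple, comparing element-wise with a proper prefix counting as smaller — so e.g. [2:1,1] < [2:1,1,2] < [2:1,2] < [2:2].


The 20 primitive collections of Σ (r=8, n=2):

  P={0,7}:  v_{0} + v_{7} = 0  so sig = [2:]
  P={1,6}:  v_{1} + v_{6} = 0  so sig = [2:]
  P={0,2}:  v_{0} + v_{2} = v_{5}  so sig = [2:1]
  P={0,4}:  v_{0} + v_{4} = v_{1}  so sig = [2:1]
  P={0,5}:  v_{0} + v_{5} = v_{4}  so sig = [2:1]
  P={1,2}:  v_{1} + v_{2} = v_{3}  so sig = [2:1]
  P={1,7}:  v_{1} + v_{7} = v_{4}  so sig = [2:1]
  P={3,6}:  v_{3} + v_{6} = v_{2}  so sig = [2:1]
  P={4,5}:  v_{4} + v_{5} = v_{3}  so sig = [2:1]
  P={4,6}:  v_{4} + v_{6} = v_{7}  so sig = [2:1]
  P={4,7}:  v_{4} + v_{7} = v_{5}  so sig = [2:1]
  P={5,7}:  v_{5} + v_{7} = v_{2}  so sig = [2:1]
  P={0,3}:  v_{0} + v_{3} = 2·v_{4}  so sig = [2:2]
  P={1,5}:  v_{1} + v_{5} = 2·v_{4}  so sig = [2:2]
  P={2,4}:  v_{2} + v_{4} = 2·v_{5}  so sig = [2:2]
  P={3,7}:  v_{3} + v_{7} = 2·v_{5}  so sig = [2:2]
  P={5,6}:  v_{5} + v_{6} = 2·v_{7}  so sig = [2:2]
  P={1,3}:  v_{1} + v_{3} = 3·v_{4}  so sig = [2:3]
  P={2,3}:  v_{2} + v_{3} = 3·v_{5}  so sig = [2:3]
  P={2,6}:  v_{2} + v_{6} = 3·v_{7}  so sig = [2:3]

so the primitive-relation signature multiset is
    |P|=2: 20 collections, coeffs (), (), (1), (1), (1), (1), (1), (1), (1), (1), (1), (1), (2), (2), (2), (2), (2), (3), (3), (3)


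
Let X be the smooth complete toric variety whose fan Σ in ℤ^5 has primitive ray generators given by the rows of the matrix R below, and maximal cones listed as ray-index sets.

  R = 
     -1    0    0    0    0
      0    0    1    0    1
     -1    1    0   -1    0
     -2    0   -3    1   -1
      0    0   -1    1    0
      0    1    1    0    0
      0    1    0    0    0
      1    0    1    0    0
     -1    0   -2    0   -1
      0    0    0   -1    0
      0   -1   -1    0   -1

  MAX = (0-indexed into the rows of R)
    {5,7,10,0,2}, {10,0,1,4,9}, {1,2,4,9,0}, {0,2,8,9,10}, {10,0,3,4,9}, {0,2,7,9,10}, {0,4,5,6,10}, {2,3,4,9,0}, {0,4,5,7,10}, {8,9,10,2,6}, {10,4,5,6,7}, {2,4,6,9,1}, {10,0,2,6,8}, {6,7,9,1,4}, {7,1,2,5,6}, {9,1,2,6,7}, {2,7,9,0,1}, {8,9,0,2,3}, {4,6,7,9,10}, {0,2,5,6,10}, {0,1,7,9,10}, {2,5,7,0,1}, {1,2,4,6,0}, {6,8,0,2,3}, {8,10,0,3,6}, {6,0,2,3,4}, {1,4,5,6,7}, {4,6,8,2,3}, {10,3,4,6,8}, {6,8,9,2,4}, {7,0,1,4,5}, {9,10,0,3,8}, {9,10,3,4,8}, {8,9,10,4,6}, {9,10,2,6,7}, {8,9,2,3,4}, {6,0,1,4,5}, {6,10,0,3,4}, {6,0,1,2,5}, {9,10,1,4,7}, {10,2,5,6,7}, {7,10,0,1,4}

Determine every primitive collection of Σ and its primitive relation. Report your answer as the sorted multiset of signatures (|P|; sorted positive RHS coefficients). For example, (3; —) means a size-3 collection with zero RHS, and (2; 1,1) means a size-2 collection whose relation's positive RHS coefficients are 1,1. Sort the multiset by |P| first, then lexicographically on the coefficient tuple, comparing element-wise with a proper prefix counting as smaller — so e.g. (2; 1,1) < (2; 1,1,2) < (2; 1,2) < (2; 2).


Minimal non-faces — 19 found among 11 rays, 42 max cones:

  P={5,9}:  v_{5} + v_{9} = v_{2} + v_{7}  →  sig = (2; 1,1)
  P={7,8}:  v_{7} + v_{8} = v_{6} + v_{10}  →  sig = (2; 1,1)
  P={1,8}:  v_{1} + v_{8} = v_{0} + v_{4} + v_{9}  →  sig = (2; 1,1,1)
  P={3,7}:  v_{3} + v_{7} = v_{0} + v_{4} + v_{6} + v_{10}  →  sig = (2; 1,1,1,1)
  P={5,8}:  v_{5} + v_{8} = v_{0} + 2·v_{6} + v_{10}  →  sig = (2; 1,1,2)
  P={3,5}:  v_{3} + v_{5} = 2·v_{0} + v_{4} + 2·v_{6} + v_{10}  →  sig = (2; 1,1,2,2)
  P={1,3}:  v_{1} + v_{3} = 2·v_{0} + 2·v_{4} + v_{9}  →  sig = (2; 1,2,2)
  P={1,6,10}:  v_{1} + v_{6} + v_{10} = 0  →  sig = (3; —)
  P={0,4,8}:  v_{0} + v_{4} + v_{8} = v_{3}  →  sig = (3; 1)
  P={0,6,7}:  v_{0} + v_{6} + v_{7} = v_{5}  →  sig = (3; 1)
  P={0,6,9}:  v_{0} + v_{6} + v_{9} = v_{2}  →  sig = (3; 1)
  P={2,4,7}:  v_{2} + v_{4} + v_{7} = v_{6}  →  sig = (3; 1)
  P={2,4,10}:  v_{2} + v_{4} + v_{10} = v_{8}  →  sig = (3; 1)
  P={1,2,10}:  v_{1} + v_{2} + v_{10} = v_{0} + v_{9}  →  sig = (3; 1,1)
  P={1,5,10}:  v_{1} + v_{5} + v_{10} = v_{0} + v_{7}  →  sig = (3; 1,1)
  P={3,6,9}:  v_{3} + v_{6} + v_{9} = v_{2} + v_{4} + v_{8}  →  sig = (3; 1,1,1)
  P={2,3,10}:  v_{2} + v_{3} + v_{10} = v_{0} + 2·v_{8}  →  sig = (3; 1,2)
  P={2,4,5}:  v_{2} + v_{4} + v_{5} = v_{0} + 2·v_{6}  →  sig = (3; 1,2)
  P={0,4,7,9}:  v_{0} + v_{4} + v_{7} + v_{9} = 0  →  sig = (4; —)

so the primitive-relation signature multiset is
    |P|=2: 7 collections, coeffs (1,1), (1,1), (1,1,1), (1,1,1,1), (1,1,2), (1,1,2,2), (1,2,2)
    |P|=3: 11 collections, coeffs (), (1), (1), (1), (1), (1), (1,1), (1,1), (1,1,1), (1,2), (1,2)
    |P|=4: 1 collection, coeffs ()


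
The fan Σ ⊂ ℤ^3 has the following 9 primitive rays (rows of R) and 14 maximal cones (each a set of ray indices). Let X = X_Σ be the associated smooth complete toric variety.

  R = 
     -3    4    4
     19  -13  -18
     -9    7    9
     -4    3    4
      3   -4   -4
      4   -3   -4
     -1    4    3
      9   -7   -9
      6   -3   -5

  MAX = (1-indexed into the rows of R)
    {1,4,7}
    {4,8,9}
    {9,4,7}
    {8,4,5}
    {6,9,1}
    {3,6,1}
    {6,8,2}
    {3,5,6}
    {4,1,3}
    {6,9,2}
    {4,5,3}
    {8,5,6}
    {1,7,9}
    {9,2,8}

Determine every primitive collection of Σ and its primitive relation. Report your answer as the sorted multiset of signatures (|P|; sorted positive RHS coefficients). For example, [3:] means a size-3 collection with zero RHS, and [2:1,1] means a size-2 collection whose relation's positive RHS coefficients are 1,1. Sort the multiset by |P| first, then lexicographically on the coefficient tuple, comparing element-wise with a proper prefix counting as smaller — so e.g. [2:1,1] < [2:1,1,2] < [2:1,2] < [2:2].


The 17 primitive collections of Σ (r=9, n=3):

  • {1,5}:  v_{1} + v_{5} = 0 ; sig = [2:]
  • {3,8}:  v_{3} + v_{8} = 0 ; sig = [2:]
  • {4,6}:  v_{4} + v_{6} = 0 ; sig = [2:]
  • {1,8}:  v_{1} + v_{8} = v_{9} ; sig = [2:1]
  • {3,9}:  v_{3} + v_{9} = v_{1} ; sig = [2:1]
  • {5,9}:  v_{5} + v_{9} = v_{8} ; sig = [2:1]
  • {2,3}:  v_{2} + v_{3} = v_{6} + v_{9} ; sig = [2:1,1]
  • {2,4}:  v_{2} + v_{4} = v_{8} + v_{9} ; sig = [2:1,1]
  • {5,7}:  v_{5} + v_{7} = v_{4} + v_{9} ; sig = [2:1,1]
  • {6,7}:  v_{6} + v_{7} = v_{1} + v_{9} ; sig = [2:1,1]
  • {1,2}:  v_{1} + v_{2} = v_{6} + 2·v_{9} ; sig = [2:1,2]
  • {2,5}:  v_{2} + v_{5} = v_{6} + 2·v_{8} ; sig = [2:1,2]
  • {3,7}:  v_{3} + v_{7} = 2·v_{1} + v_{4} ; sig = [2:1,2]
  • {7,8}:  v_{7} + v_{8} = v_{4} + 2·v_{9} ; sig = [2:1,2]
  • {2,7}:  v_{2} + v_{7} = 3·v_{9} ; sig = [2:3]
  • {1,4,9}:  v_{1} + v_{4} + v_{9} = v_{7} ; sig = [3:1]
  • {6,8,9}:  v_{6} + v_{8} + v_{9} = v_{2} ; sig = [3:1]

Sorted signature multiset PRS(X):
    [2:]
    [2:]
    [2:]
    [2:1]
    [2:1]
    [2:1]
    [2:1,1]
    [2:1,1]
    [2:1,1]
    [2:1,1]
    [2:1,2]
    [2:1,2]
    [2:1,2]
    [2:1,2]
    [2:3]
    [3:1]
    [3:1]
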